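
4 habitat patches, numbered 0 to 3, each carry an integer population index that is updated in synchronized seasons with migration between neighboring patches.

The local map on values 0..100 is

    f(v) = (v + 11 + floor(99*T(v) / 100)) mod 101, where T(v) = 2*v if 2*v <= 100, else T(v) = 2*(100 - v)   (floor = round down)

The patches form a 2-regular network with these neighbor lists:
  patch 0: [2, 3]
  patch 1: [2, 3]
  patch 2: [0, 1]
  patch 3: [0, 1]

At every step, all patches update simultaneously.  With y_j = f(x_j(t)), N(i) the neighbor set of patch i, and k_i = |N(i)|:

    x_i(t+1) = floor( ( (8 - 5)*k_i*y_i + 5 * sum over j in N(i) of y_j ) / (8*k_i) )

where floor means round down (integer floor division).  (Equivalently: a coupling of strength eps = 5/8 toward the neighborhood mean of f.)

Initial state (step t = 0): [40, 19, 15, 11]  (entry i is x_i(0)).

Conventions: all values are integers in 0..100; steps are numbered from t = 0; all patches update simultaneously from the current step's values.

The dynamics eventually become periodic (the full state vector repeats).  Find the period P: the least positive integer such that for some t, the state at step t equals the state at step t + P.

Simulating step by step:
t=0: [40, 19, 15, 11]
t=1: [41, 55, 50, 46]
t=2: [45, 53, 49, 44]
t=3: [46, 51, 52, 46]
t=4: [50, 54, 54, 50]
t=5: [57, 56, 56, 57]
t=6: [52, 52, 52, 52]
t=7: [57, 57, 57, 57]
t=8: [52, 52, 52, 52]

Answer: 2
Key observation: The state at step 6, [52, 52, 52, 52], reappears at step 8 — and no state repeats earlier — so the cycle the system enters has period 2.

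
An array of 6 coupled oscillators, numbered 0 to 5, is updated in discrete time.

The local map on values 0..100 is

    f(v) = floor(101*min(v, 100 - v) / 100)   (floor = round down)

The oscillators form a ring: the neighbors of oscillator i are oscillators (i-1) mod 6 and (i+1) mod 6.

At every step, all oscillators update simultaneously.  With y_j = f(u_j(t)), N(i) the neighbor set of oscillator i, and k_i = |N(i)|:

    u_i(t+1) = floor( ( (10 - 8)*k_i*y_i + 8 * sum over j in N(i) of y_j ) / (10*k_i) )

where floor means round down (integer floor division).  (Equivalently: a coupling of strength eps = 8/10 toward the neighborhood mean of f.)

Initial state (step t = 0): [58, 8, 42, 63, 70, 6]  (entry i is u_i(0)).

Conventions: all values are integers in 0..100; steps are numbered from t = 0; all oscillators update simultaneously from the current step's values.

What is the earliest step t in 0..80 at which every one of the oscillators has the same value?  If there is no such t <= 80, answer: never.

Answer: 9
Key observation: Synchronization is absorbing here: once all oscillators are equal they stay equal, and step 9 is the first all-equal step.

Derivation:
t=0: [58, 8, 42, 63, 70, 6]  (not all equal)
t=1: [14, 35, 26, 36, 23, 30]  (not all equal)
t=2: [28, 23, 33, 26, 31, 20]  (not all equal)
t=3: [22, 29, 26, 30, 24, 27]  (not all equal)
t=4: [26, 25, 28, 26, 27, 23]  (not all equal)
t=5: [24, 26, 26, 27, 25, 25]  (not all equal)
t=6: [25, 25, 26, 25, 25, 24]  (not all equal)
t=7: [24, 25, 25, 25, 24, 24]  (not all equal)
t=8: [24, 24, 25, 24, 24, 24]  (not all equal)
t=9: [24, 24, 24, 24, 24, 24]  (all equal)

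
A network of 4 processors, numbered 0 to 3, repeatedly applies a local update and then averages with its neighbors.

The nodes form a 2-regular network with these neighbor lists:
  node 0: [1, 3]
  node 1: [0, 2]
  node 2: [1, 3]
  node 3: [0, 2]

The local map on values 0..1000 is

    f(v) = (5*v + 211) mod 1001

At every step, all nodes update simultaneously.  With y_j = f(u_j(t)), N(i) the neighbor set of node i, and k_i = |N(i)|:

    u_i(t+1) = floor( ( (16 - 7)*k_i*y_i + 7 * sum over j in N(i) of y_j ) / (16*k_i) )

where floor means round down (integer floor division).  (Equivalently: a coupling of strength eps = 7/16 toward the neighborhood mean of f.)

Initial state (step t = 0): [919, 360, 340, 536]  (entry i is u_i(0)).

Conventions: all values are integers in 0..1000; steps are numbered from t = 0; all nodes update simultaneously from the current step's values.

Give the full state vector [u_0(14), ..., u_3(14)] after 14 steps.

Simulating step by step:
t=0: [919, 360, 340, 536]
t=1: [647, 379, 708, 874]
t=2: [398, 319, 569, 585]
t=3: [317, 507, 235, 129]
t=4: [797, 676, 566, 739]
t=5: [434, 381, 347, 558]
t=6: [456, 353, 775, 851]
t=7: [589, 673, 360, 384]
t=8: [239, 357, 158, 108]
t=9: [609, 648, 381, 511]
t=10: [407, 332, 329, 510]
t=11: [493, 729, 837, 667]
t=12: [684, 713, 525, 538]
t=13: [719, 754, 834, 825]
t=14: [738, 808, 498, 444]

Answer: [738, 808, 498, 444]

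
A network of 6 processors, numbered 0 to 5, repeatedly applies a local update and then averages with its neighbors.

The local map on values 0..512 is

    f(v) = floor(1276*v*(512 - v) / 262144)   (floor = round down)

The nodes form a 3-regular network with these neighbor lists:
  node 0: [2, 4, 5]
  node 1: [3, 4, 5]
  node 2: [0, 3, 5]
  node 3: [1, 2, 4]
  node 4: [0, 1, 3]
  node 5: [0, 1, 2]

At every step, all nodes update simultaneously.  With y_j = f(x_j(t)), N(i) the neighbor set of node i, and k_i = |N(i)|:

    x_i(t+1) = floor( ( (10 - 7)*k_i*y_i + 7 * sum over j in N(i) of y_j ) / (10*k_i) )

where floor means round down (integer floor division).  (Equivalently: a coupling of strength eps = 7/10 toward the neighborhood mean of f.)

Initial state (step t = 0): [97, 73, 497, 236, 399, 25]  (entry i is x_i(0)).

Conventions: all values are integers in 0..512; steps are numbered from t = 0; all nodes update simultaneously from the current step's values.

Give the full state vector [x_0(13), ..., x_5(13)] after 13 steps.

Simulating step by step:
t=0: [97, 73, 497, 236, 399, 25]
t=1: [131, 185, 144, 190, 221, 107]
t=2: [254, 279, 251, 290, 288, 248]
t=3: [317, 315, 316, 315, 315, 317]
t=4: [300, 301, 300, 301, 301, 300]
t=5: [309, 309, 309, 309, 309, 309]
t=6: [305, 305, 305, 305, 305, 305]
t=7: [307, 307, 307, 307, 307, 307]
t=8: [306, 306, 306, 306, 306, 306]
t=9: [306, 306, 306, 306, 306, 306]
t=10: [306, 306, 306, 306, 306, 306]
t=11: [306, 306, 306, 306, 306, 306]
t=12: [306, 306, 306, 306, 306, 306]
t=13: [306, 306, 306, 306, 306, 306]

Answer: [306, 306, 306, 306, 306, 306]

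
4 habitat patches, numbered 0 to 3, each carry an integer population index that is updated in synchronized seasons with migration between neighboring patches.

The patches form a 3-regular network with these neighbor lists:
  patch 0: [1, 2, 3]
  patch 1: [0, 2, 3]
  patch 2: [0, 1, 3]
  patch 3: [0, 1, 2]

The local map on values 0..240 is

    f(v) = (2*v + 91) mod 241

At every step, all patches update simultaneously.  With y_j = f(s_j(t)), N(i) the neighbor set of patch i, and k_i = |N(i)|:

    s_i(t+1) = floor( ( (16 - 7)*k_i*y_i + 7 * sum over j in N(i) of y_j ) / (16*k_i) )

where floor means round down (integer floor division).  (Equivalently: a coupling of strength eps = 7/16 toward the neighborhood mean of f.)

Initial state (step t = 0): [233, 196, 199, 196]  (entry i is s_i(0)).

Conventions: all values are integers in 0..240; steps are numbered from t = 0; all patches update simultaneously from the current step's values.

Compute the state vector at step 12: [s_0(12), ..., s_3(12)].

Simulating step by step:
t=0: [233, 196, 199, 196]
t=1: [43, 12, 15, 12]
t=2: [150, 124, 127, 124]
t=3: [128, 106, 108, 106]
t=4: [87, 69, 70, 69]
t=5: [113, 199, 200, 199]
t=6: [46, 17, 18, 17]
t=7: [157, 133, 134, 133]
t=8: [143, 123, 124, 123]
t=9: [118, 102, 102, 102]
t=10: [72, 58, 58, 58]
t=11: [222, 211, 211, 211]
t=12: [43, 34, 34, 34]

Answer: [43, 34, 34, 34]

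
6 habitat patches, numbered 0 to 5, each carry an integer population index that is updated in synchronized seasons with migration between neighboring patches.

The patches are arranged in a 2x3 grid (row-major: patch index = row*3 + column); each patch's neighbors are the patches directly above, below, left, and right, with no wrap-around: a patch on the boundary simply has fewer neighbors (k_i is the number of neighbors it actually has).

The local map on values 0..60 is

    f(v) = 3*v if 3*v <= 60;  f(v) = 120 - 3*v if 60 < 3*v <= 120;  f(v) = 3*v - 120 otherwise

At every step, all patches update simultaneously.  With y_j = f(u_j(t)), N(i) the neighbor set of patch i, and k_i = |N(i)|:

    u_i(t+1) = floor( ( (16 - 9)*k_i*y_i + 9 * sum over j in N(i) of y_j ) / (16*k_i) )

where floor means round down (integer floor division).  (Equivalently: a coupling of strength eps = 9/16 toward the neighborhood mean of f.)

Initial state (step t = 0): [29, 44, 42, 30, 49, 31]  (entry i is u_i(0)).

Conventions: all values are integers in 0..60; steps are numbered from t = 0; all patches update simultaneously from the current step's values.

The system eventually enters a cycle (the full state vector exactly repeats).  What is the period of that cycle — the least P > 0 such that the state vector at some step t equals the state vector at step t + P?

Simulating step by step:
t=0: [29, 44, 42, 30, 49, 31]
t=1: [26, 17, 13, 30, 24, 21]
t=2: [41, 46, 47, 38, 46, 49]
t=3: [8, 15, 21, 8, 17, 22]
t=4: [29, 44, 52, 31, 45, 54]
t=5: [25, 21, 30, 25, 21, 32]
t=6: [48, 49, 35, 48, 48, 34]
t=7: [24, 23, 19, 24, 23, 18]
t=8: [48, 51, 54, 48, 51, 54]
t=9: [26, 33, 39, 26, 33, 39]
t=10: [36, 21, 8, 36, 21, 8]
t=11: [24, 42, 33, 24, 42, 33]
t=12: [36, 16, 16, 36, 16, 16]
t=13: [22, 41, 48, 22, 41, 48]
t=14: [39, 16, 18, 39, 16, 18]
t=15: [15, 40, 52, 15, 40, 52]
t=16: [32, 15, 25, 32, 15, 25]
t=17: [29, 41, 45, 29, 41, 45]
t=18: [24, 10, 11, 24, 10, 11]
t=19: [42, 33, 32, 42, 33, 32]
t=20: [10, 18, 23, 10, 18, 23]
t=21: [36, 48, 51, 36, 48, 51]
t=22: [15, 23, 30, 15, 23, 30]
t=23: [46, 45, 35, 46, 45, 35]
t=24: [17, 15, 15, 17, 15, 15]
t=25: [49, 46, 45, 49, 46, 45]
t=26: [24, 19, 15, 24, 19, 15]
t=27: [50, 53, 48, 50, 53, 48]
t=28: [32, 34, 28, 32, 34, 28]
t=29: [22, 22, 30, 22, 22, 30]
t=30: [54, 49, 36, 54, 49, 36]
t=31: [37, 27, 16, 37, 27, 16]
t=32: [17, 35, 45, 17, 35, 45]
t=33: [40, 21, 15, 40, 21, 15]
t=34: [16, 44, 48, 16, 44, 48]
t=35: [37, 21, 20, 37, 21, 20]
t=36: [22, 48, 59, 22, 48, 59]
t=37: [45, 35, 47, 45, 35, 47]
t=38: [15, 16, 19, 15, 16, 19]
t=39: [45, 49, 54, 45, 49, 54]
t=40: [18, 27, 37, 18, 27, 37]
t=41: [49, 36, 17, 49, 36, 17]
t=42: [22, 22, 40, 22, 22, 40]
t=43: [54, 43, 15, 54, 43, 15]
t=44: [32, 21, 34, 32, 21, 34]
t=45: [33, 43, 28, 33, 43, 28]
t=46: [17, 16, 28, 17, 16, 28]
t=47: [50, 46, 39, 50, 46, 39]
t=48: [26, 17, 7, 26, 17, 7]
t=49: [44, 43, 29, 44, 43, 29]
t=50: [11, 14, 26, 11, 14, 26]
t=51: [35, 40, 42, 35, 40, 42]
t=52: [10, 3, 4, 10, 3, 4]
t=53: [24, 13, 11, 24, 13, 11]
t=54: [45, 39, 34, 45, 39, 34]
t=55: [11, 8, 13, 11, 8, 13]
t=56: [30, 28, 34, 30, 28, 34]
t=57: [31, 31, 23, 31, 31, 23]
t=58: [27, 31, 44, 27, 31, 44]
t=59: [35, 26, 16, 35, 26, 16]
t=60: [22, 38, 46, 22, 38, 46]
t=61: [40, 17, 14, 40, 17, 14]
t=62: [14, 39, 44, 14, 39, 44]
t=63: [31, 12, 9, 31, 12, 9]
t=64: [29, 32, 29, 29, 32, 29]
t=65: [30, 27, 30, 30, 27, 30]
t=66: [32, 35, 32, 32, 35, 32]
t=67: [21, 18, 21, 21, 18, 21]
t=68: [56, 55, 56, 56, 55, 56]
t=69: [47, 46, 47, 47, 46, 47]
t=70: [20, 19, 20, 20, 19, 20]
t=71: [59, 58, 59, 59, 58, 59]
t=72: [56, 55, 56, 56, 55, 56]

Answer: 4
Key observation: The state at step 68, [56, 55, 56, 56, 55, 56], reappears at step 72 — and no state repeats earlier — so the cycle the system enters has period 4.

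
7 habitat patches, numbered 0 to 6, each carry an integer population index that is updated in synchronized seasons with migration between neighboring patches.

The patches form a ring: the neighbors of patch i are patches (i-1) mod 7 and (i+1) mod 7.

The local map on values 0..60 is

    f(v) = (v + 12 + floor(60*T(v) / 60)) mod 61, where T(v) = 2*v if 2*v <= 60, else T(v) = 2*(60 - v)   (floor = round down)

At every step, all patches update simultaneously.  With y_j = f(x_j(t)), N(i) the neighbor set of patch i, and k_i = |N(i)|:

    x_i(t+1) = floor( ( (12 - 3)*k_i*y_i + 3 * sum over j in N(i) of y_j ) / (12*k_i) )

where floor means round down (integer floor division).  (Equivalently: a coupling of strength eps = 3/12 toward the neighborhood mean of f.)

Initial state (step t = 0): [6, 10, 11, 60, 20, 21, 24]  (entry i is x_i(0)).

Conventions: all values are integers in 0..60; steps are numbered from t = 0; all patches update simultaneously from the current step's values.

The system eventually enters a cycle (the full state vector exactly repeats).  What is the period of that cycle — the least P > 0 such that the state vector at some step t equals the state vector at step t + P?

Simulating step by step:
t=0: [6, 10, 11, 60, 20, 21, 24]
t=1: [30, 40, 40, 15, 11, 14, 22]
t=2: [36, 32, 34, 52, 47, 48, 24]
t=3: [34, 38, 35, 21, 23, 23, 24]
t=4: [34, 33, 32, 17, 19, 20, 24]
t=5: [35, 38, 34, 7, 7, 12, 23]
t=6: [33, 33, 36, 33, 34, 42, 25]
t=7: [36, 37, 35, 37, 36, 29, 27]
t=8: [34, 34, 35, 34, 35, 36, 33]
t=9: [37, 36, 36, 36, 36, 35, 37]
t=10: [34, 34, 35, 35, 35, 35, 34]
t=11: [37, 36, 36, 36, 36, 36, 36]
t=12: [34, 34, 35, 35, 35, 35, 34]

Answer: 2
Key observation: The state at step 10, [34, 34, 35, 35, 35, 35, 34], reappears at step 12 — and no state repeats earlier — so the cycle the system enters has period 2.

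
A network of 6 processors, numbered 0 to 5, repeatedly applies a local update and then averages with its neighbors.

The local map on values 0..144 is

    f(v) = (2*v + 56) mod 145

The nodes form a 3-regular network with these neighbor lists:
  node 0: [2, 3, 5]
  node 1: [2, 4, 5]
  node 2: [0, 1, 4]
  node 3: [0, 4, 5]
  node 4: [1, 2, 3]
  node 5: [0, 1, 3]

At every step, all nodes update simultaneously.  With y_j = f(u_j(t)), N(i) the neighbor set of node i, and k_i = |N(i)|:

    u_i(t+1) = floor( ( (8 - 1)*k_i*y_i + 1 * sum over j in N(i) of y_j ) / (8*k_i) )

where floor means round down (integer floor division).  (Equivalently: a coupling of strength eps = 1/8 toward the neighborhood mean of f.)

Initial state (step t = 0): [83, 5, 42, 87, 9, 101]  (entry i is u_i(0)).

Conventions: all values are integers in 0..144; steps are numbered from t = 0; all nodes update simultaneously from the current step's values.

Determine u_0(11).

Answer: u_0(11) = 85

Derivation:
t=0: [83, 5, 42, 87, 9, 101]
t=1: [81, 71, 131, 85, 76, 108]
t=2: [73, 55, 32, 81, 61, 119]
t=3: [58, 24, 109, 67, 37, 9]
t=4: [33, 104, 123, 49, 125, 72]
t=5: [109, 107, 21, 15, 19, 58]
t=6: [121, 118, 100, 85, 95, 37]
t=7: [20, 16, 101, 80, 96, 117]
t=8: [91, 86, 110, 70, 101, 10]
t=9: [92, 85, 126, 56, 109, 75]
t=10: [87, 79, 28, 32, 117, 61]
t=11: [85, 66, 104, 109, 12, 40]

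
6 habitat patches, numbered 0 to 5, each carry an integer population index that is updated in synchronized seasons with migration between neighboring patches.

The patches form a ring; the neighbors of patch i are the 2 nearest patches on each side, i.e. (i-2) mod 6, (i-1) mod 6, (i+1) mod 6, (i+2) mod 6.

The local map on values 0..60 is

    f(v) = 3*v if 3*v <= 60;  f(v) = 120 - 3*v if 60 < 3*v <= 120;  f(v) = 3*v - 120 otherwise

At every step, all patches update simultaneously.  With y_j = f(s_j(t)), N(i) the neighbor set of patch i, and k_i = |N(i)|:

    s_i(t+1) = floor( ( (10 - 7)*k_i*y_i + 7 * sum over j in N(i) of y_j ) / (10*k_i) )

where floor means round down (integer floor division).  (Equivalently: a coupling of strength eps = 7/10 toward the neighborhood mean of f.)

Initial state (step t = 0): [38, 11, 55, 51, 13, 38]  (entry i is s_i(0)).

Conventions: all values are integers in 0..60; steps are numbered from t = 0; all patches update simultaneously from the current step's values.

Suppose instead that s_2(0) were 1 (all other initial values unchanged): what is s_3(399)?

Simulating step by step:
t=0: [38, 11, 1, 51, 13, 38]
t=1: [15, 18, 20, 24, 20, 21]
t=2: [53, 52, 54, 54, 54, 53]
t=3: [39, 39, 40, 40, 40, 39]
t=4: [1, 1, 1, 1, 1, 1]
t=5: [3, 3, 3, 3, 3, 3]
t=6: [9, 9, 9, 9, 9, 9]
t=7: [27, 27, 27, 27, 27, 27]
t=8: [39, 39, 39, 39, 39, 39]
t=9: [3, 3, 3, 3, 3, 3]

Answer: s_3(399) = 27
Key observation: The state at step 5, [3, 3, 3, 3, 3, 3], reappears at step 9: the system is in a cycle of period 4 from step 5 on.  Therefore the state at step 399 equals the state at step 5 + ((399 - 5) mod 4) = 7, which is [27, 27, 27, 27, 27, 27].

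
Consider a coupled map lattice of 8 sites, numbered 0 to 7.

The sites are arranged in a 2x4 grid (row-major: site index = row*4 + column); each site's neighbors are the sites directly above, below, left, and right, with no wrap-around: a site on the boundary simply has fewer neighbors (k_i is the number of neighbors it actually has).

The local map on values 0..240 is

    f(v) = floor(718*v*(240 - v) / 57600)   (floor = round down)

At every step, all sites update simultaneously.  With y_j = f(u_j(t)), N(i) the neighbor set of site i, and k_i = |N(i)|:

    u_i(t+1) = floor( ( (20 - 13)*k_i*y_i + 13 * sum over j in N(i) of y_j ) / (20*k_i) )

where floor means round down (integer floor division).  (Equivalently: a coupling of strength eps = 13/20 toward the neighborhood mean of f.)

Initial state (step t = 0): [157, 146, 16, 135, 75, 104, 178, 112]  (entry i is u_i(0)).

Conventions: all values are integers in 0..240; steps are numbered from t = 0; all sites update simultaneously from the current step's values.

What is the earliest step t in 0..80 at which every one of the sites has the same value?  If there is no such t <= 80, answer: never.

Simulating step by step:
t=0: [157, 146, 16, 135, 75, 104, 178, 112]  (not all equal)
t=1: [162, 142, 120, 133, 163, 161, 134, 164]  (not all equal)
t=2: [161, 167, 176, 170, 156, 164, 168, 169]  (not all equal)
t=3: [157, 151, 146, 145, 158, 154, 148, 149]  (not all equal)
t=4: [163, 166, 169, 170, 162, 165, 168, 169]  (not all equal)
t=5: [155, 153, 149, 148, 155, 153, 150, 149]  (not all equal)
t=6: [164, 165, 167, 169, 164, 165, 167, 168]  (not all equal)
t=7: [154, 153, 151, 149, 154, 153, 151, 150]  (not all equal)
t=8: [165, 165, 167, 168, 165, 165, 166, 168]  (not all equal)
t=9: [154, 153, 151, 150, 154, 153, 152, 150]  (not all equal)
t=10: [165, 165, 166, 167, 165, 165, 166, 167]  (not all equal)
t=11: [154, 153, 152, 151, 154, 153, 152, 151]  (not all equal)
t=12: [165, 165, 166, 166, 165, 165, 166, 166]  (not all equal)
t=13: [154, 153, 153, 153, 154, 153, 153, 153]  (not all equal)
t=14: [165, 165, 165, 165, 165, 165, 165, 165]  (all equal)

Answer: 14
Key observation: Synchronization is absorbing here: once all sites are equal they stay equal, and step 14 is the first all-equal step.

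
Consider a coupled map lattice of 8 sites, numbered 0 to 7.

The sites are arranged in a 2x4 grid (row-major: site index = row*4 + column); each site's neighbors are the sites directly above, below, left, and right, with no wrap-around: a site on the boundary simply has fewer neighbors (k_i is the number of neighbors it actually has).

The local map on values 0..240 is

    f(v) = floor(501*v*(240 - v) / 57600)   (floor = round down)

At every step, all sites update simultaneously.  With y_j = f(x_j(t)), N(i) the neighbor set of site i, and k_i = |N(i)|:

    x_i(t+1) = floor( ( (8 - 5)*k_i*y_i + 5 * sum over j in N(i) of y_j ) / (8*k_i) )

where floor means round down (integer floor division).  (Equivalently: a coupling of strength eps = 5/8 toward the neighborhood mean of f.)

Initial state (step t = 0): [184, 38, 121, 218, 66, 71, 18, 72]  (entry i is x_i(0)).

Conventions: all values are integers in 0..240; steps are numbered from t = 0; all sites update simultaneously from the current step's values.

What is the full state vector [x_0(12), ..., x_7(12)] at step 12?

Answer: [125, 125, 125, 125, 125, 125, 125, 125]

Derivation:
t=0: [184, 38, 121, 218, 66, 71, 18, 72]
t=1: [84, 91, 76, 87, 97, 80, 82, 62]
t=2: [116, 113, 112, 106, 115, 114, 107, 106]
t=3: [124, 124, 123, 123, 124, 124, 123, 123]
t=4: [125, 125, 125, 125, 125, 125, 125, 125]
t=5: [125, 125, 125, 125, 125, 125, 125, 125]
t=6: [125, 125, 125, 125, 125, 125, 125, 125]
t=7: [125, 125, 125, 125, 125, 125, 125, 125]
t=8: [125, 125, 125, 125, 125, 125, 125, 125]
t=9: [125, 125, 125, 125, 125, 125, 125, 125]
t=10: [125, 125, 125, 125, 125, 125, 125, 125]
t=11: [125, 125, 125, 125, 125, 125, 125, 125]
t=12: [125, 125, 125, 125, 125, 125, 125, 125]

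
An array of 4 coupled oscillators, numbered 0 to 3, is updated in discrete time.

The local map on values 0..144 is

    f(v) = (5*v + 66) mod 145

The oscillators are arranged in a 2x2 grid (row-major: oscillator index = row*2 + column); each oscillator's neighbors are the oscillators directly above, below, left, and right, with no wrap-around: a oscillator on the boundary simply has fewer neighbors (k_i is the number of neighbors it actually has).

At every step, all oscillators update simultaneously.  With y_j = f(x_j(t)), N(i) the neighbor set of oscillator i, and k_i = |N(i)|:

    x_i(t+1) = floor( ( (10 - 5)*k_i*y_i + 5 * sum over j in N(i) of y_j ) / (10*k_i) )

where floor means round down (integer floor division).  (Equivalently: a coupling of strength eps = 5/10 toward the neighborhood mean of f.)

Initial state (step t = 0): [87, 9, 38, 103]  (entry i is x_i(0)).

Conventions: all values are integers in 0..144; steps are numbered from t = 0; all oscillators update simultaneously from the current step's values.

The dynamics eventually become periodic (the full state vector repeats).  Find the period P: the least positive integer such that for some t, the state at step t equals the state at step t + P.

Simulating step by step:
t=0: [87, 9, 38, 103]
t=1: [88, 72, 72, 56]
t=2: [103, 99, 99, 96]
t=3: [63, 91, 91, 118]
t=4: [88, 84, 84, 81]
t=5: [61, 52, 52, 43]
t=6: [58, 72, 72, 86]
t=7: [101, 99, 99, 98]
t=8: [131, 127, 127, 123]
t=9: [131, 121, 121, 111]
t=10: [116, 91, 91, 66]
t=11: [76, 86, 86, 96]
t=12: [36, 61, 61, 86]
t=13: [91, 81, 81, 71]
t=14: [61, 72, 72, 83]
t=15: [108, 99, 99, 91]
t=16: [76, 91, 91, 106]
t=17: [48, 49, 49, 51]
t=18: [18, 22, 22, 26]
t=19: [21, 31, 31, 41]
t=20: [51, 76, 76, 101]
t=21: [21, 47, 47, 73]
t=22: [18, 47, 47, 76]
t=23: [11, 11, 11, 11]
t=24: [121, 121, 121, 121]
t=25: [91, 91, 91, 91]
t=26: [86, 86, 86, 86]
t=27: [61, 61, 61, 61]
t=28: [81, 81, 81, 81]
t=29: [36, 36, 36, 36]
t=30: [101, 101, 101, 101]
t=31: [136, 136, 136, 136]
t=32: [21, 21, 21, 21]
t=33: [26, 26, 26, 26]
t=34: [51, 51, 51, 51]
t=35: [31, 31, 31, 31]
t=36: [76, 76, 76, 76]
t=37: [11, 11, 11, 11]

Answer: 14
Key observation: The state at step 23, [11, 11, 11, 11], reappears at step 37 — and no state repeats earlier — so the cycle the system enters has period 14.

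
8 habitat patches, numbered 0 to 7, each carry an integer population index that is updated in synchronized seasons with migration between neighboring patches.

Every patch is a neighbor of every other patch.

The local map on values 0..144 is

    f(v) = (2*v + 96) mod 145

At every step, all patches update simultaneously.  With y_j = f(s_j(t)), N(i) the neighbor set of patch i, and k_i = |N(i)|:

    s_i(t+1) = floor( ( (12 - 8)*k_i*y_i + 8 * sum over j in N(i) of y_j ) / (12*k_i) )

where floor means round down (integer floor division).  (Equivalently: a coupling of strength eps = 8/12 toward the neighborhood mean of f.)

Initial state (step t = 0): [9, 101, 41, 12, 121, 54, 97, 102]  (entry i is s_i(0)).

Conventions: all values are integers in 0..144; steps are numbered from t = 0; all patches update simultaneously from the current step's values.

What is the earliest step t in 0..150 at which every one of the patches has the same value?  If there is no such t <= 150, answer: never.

Answer: 7
Key observation: Synchronization is absorbing here: once all patches are equal they stay equal, and step 7 is the first all-equal step.

Derivation:
t=0: [9, 101, 41, 12, 121, 54, 97, 102]  (not all equal)
t=1: [64, 39, 45, 65, 48, 51, 37, 39]  (not all equal)
t=2: [55, 43, 46, 55, 47, 49, 42, 43]  (not all equal)
t=3: [49, 43, 45, 49, 45, 46, 43, 43]  (not all equal)
t=4: [43, 40, 41, 43, 41, 42, 40, 40]  (not all equal)
t=5: [34, 32, 33, 34, 33, 33, 32, 32]  (not all equal)
t=6: [17, 16, 16, 17, 16, 16, 16, 16]  (not all equal)
t=7: [128, 128, 128, 128, 128, 128, 128, 128]  (all equal)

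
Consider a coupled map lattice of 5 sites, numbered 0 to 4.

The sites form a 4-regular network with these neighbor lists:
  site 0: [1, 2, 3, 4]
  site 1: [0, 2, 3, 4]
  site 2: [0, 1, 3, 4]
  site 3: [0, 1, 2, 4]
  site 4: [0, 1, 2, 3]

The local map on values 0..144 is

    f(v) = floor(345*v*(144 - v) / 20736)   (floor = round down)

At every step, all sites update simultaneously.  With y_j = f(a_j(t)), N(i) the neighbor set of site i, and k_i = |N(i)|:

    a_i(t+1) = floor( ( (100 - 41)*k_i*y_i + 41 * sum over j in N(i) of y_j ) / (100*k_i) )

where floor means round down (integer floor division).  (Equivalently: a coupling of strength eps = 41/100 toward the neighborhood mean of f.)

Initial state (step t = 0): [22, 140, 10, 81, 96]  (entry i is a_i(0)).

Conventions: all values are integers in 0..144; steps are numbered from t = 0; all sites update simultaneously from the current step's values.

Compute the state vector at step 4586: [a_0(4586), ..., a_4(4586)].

Simulating step by step:
t=0: [22, 140, 10, 81, 96]
t=1: [45, 28, 34, 65, 61]
t=2: [72, 63, 67, 78, 77]
t=3: [85, 84, 85, 85, 85]
t=4: [83, 83, 83, 83, 83]
t=5: [84, 84, 84, 84, 84]
t=6: [83, 83, 83, 83, 83]

Answer: [83, 83, 83, 83, 83]
Key observation: The state at step 4, [83, 83, 83, 83, 83], reappears at step 6: the system is in a cycle of period 2 from step 4 on.  Therefore the state at step 4586 equals the state at step 4 + ((4586 - 4) mod 2) = 4, which is [83, 83, 83, 83, 83].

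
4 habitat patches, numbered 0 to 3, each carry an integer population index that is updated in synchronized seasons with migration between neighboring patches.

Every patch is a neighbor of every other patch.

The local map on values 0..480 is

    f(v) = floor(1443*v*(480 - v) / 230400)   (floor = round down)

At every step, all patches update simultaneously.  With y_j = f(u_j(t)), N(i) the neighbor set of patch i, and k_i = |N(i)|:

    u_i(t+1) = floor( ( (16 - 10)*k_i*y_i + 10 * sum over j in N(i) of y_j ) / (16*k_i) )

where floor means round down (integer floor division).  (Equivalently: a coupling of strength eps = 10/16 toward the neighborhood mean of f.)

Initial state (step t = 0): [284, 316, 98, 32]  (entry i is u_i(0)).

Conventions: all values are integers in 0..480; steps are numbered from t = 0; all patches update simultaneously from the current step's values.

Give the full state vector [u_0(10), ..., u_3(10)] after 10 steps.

Simulating step by step:
t=0: [284, 316, 98, 32]
t=1: [265, 261, 246, 222]
t=2: [357, 357, 358, 357]
t=3: [274, 274, 274, 274]
t=4: [353, 353, 353, 353]
t=5: [280, 280, 280, 280]
t=6: [350, 350, 350, 350]
t=7: [284, 284, 284, 284]
t=8: [348, 348, 348, 348]
t=9: [287, 287, 287, 287]
t=10: [346, 346, 346, 346]

Answer: [346, 346, 346, 346]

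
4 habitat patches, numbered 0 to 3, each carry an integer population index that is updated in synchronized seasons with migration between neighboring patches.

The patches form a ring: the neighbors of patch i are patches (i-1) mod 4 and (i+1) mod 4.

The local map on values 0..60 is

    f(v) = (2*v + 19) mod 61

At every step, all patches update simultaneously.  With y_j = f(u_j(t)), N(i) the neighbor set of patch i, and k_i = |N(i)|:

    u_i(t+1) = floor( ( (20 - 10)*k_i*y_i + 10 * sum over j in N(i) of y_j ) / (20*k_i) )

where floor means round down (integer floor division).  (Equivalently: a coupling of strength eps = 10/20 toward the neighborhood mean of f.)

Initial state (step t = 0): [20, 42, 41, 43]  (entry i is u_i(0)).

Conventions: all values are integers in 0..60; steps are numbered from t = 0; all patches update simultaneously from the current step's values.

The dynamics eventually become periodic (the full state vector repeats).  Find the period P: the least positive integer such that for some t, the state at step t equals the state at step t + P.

Answer: 11
Key observation: The state at step 20, [42, 36, 31, 37], reappears at step 31 — and no state repeats earlier — so the cycle the system enters has period 11.

Derivation:
t=0: [20, 42, 41, 43]
t=1: [51, 45, 41, 46]
t=2: [54, 49, 44, 50]
t=3: [31, 40, 51, 41]
t=4: [29, 39, 49, 40]
t=5: [26, 36, 46, 37]
t=6: [20, 30, 40, 31]
t=7: [39, 33, 28, 34]
t=8: [30, 24, 19, 25]
t=9: [12, 21, 32, 22]
t=10: [22, 16, 11, 17]
t=11: [27, 36, 46, 37]
t=12: [21, 30, 40, 31]
t=13: [9, 18, 28, 19]
t=14: [46, 40, 35, 41]
t=15: [44, 38, 33, 39]
t=16: [40, 34, 29, 35]
t=17: [32, 26, 21, 27]
t=18: [16, 10, 5, 11]
t=19: [45, 39, 34, 40]
t=20: [42, 36, 31, 37]
t=21: [36, 30, 25, 31]
t=22: [24, 18, 13, 19]
t=23: [31, 40, 50, 41]
t=24: [29, 38, 48, 39]
t=25: [25, 34, 44, 35]
t=26: [17, 26, 36, 27]
t=27: [32, 25, 20, 26]
t=28: [15, 24, 34, 25]
t=29: [28, 21, 16, 22]
t=30: [7, 16, 26, 17]
t=31: [42, 36, 31, 37]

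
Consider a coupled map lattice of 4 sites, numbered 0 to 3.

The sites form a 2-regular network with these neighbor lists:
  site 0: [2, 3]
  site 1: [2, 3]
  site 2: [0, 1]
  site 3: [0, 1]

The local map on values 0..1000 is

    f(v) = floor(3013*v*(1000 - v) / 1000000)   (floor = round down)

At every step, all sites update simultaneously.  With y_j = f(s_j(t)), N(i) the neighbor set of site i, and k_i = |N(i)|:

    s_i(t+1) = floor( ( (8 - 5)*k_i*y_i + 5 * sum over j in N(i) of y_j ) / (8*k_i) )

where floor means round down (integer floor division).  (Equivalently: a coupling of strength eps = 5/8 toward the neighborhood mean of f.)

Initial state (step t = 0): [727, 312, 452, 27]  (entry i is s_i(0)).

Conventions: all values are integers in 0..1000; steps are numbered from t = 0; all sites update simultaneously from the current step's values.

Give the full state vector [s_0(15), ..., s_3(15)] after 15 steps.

Answer: [613, 613, 613, 613]

Derivation:
t=0: [727, 312, 452, 27]
t=1: [481, 500, 668, 418]
t=2: [719, 719, 720, 744]
t=3: [596, 596, 607, 594]
t=4: [723, 723, 722, 725]
t=5: [602, 602, 603, 601]
t=6: [721, 721, 721, 721]
t=7: [606, 606, 606, 606]
t=8: [719, 719, 719, 719]
t=9: [608, 608, 608, 608]
t=10: [718, 718, 718, 718]
t=11: [610, 610, 610, 610]
t=12: [716, 716, 716, 716]
t=13: [612, 612, 612, 612]
t=14: [715, 715, 715, 715]
t=15: [613, 613, 613, 613]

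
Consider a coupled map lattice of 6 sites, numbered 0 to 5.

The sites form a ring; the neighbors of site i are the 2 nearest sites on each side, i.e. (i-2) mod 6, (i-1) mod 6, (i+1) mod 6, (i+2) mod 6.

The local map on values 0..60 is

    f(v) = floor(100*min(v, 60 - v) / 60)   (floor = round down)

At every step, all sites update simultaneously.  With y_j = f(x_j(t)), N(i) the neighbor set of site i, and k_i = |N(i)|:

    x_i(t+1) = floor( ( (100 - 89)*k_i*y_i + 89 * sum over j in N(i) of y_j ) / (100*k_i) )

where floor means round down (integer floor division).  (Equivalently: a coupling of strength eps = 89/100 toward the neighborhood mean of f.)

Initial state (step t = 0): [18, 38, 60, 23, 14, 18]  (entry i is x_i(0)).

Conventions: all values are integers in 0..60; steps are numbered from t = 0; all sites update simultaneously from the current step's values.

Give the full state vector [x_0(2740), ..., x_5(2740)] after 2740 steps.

Simulating step by step:
t=0: [18, 38, 60, 23, 14, 18]
t=1: [23, 25, 28, 23, 24, 31]
t=2: [43, 42, 39, 43, 42, 40]
t=3: [31, 30, 29, 31, 30, 29]
t=4: [48, 48, 48, 48, 48, 48]
t=5: [20, 20, 20, 20, 20, 20]
t=6: [33, 33, 33, 33, 33, 33]
t=7: [45, 45, 45, 45, 45, 45]
t=8: [25, 25, 25, 25, 25, 25]
t=9: [41, 41, 41, 41, 41, 41]
t=10: [31, 31, 31, 31, 31, 31]
t=11: [48, 48, 48, 48, 48, 48]

Answer: [31, 31, 31, 31, 31, 31]
Key observation: The state at step 4, [48, 48, 48, 48, 48, 48], reappears at step 11: the system is in a cycle of period 7 from step 4 on.  Therefore the state at step 2740 equals the state at step 4 + ((2740 - 4) mod 7) = 10, which is [31, 31, 31, 31, 31, 31].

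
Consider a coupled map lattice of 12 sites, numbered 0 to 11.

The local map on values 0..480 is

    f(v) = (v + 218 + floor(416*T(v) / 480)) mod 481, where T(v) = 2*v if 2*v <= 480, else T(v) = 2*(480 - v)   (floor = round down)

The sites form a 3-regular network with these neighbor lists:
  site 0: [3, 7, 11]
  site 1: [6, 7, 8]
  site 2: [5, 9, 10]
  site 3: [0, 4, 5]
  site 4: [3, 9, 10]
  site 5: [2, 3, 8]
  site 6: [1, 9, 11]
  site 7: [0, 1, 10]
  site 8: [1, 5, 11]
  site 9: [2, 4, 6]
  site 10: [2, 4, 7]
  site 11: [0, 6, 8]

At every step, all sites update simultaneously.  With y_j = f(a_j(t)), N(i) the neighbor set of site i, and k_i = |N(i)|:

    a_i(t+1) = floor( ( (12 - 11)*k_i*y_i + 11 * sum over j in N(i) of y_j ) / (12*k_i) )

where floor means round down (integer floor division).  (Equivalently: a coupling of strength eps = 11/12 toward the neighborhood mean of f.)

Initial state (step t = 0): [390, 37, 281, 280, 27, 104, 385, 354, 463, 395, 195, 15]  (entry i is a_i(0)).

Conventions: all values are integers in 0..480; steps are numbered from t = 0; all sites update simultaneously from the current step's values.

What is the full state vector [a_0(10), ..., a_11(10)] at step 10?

Simulating step by step:
t=0: [390, 37, 281, 280, 27, 104, 385, 354, 463, 395, 195, 15]
t=1: [308, 278, 204, 212, 302, 293, 285, 292, 202, 310, 316, 265]
t=2: [347, 336, 339, 345, 332, 304, 360, 348, 358, 334, 332, 334]
t=3: [317, 309, 330, 327, 321, 316, 321, 319, 328, 317, 319, 309]
t=4: [335, 332, 335, 334, 333, 328, 339, 337, 339, 331, 331, 333]
t=5: [323, 320, 326, 324, 325, 322, 324, 324, 325, 322, 322, 321]
t=6: [331, 330, 331, 331, 331, 330, 332, 332, 332, 330, 330, 331]
t=7: [325, 325, 326, 326, 326, 325, 326, 326, 326, 325, 325, 325]
t=8: [329, 329, 329, 329, 329, 329, 329, 329, 329, 329, 329, 329]
t=9: [327, 327, 327, 327, 327, 327, 327, 327, 327, 327, 327, 327]
t=10: [329, 329, 329, 329, 329, 329, 329, 329, 329, 329, 329, 329]

Answer: [329, 329, 329, 329, 329, 329, 329, 329, 329, 329, 329, 329]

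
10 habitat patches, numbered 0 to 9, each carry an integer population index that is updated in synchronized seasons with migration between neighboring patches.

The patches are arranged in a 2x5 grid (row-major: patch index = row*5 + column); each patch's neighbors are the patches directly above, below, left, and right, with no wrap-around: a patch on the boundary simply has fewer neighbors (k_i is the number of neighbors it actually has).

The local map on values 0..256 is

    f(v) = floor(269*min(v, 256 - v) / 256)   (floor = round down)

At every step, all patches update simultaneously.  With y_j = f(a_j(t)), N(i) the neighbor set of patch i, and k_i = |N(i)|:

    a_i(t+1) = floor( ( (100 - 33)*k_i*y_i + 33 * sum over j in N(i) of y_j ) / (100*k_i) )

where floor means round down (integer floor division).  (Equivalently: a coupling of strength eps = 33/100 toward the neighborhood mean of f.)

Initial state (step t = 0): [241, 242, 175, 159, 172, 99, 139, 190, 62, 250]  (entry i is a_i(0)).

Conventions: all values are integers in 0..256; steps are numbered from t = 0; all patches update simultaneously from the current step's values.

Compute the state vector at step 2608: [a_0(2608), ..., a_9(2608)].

Answer: [132, 132, 133, 133, 134, 132, 132, 133, 133, 134]
Key observation: The state at step 20, [132, 132, 133, 133, 134, 132, 132, 133, 133, 134], reappears at step 22: the system is in a cycle of period 2 from step 20 on.  Therefore the state at step 2608 equals the state at step 20 + ((2608 - 20) mod 2) = 20, which is [132, 132, 133, 133, 134, 132, 132, 133, 133, 134].

Derivation:
t=0: [241, 242, 175, 159, 172, 99, 139, 190, 62, 250]
t=1: [29, 33, 77, 93, 76, 92, 102, 76, 62, 29]
t=2: [41, 46, 76, 89, 73, 86, 94, 80, 66, 43]
t=3: [51, 56, 77, 86, 73, 83, 90, 83, 70, 54]
t=4: [59, 63, 79, 85, 75, 82, 88, 85, 74, 62]
t=5: [65, 70, 82, 85, 77, 82, 88, 87, 78, 69]
t=6: [71, 75, 85, 86, 80, 84, 89, 89, 81, 74]
t=7: [76, 80, 88, 88, 83, 86, 90, 91, 85, 79]
t=8: [81, 85, 91, 91, 87, 88, 92, 93, 89, 84]
t=9: [86, 89, 94, 94, 91, 91, 94, 96, 93, 89]
t=10: [91, 93, 97, 97, 95, 94, 97, 99, 97, 93]
t=11: [95, 97, 100, 100, 99, 98, 100, 103, 100, 97]
t=12: [99, 101, 104, 104, 103, 102, 104, 107, 104, 102]
t=13: [104, 106, 109, 108, 108, 106, 108, 111, 109, 107]
t=14: [109, 111, 113, 113, 112, 111, 112, 115, 113, 112]
t=15: [114, 116, 118, 117, 117, 115, 117, 119, 118, 117]
t=16: [119, 121, 122, 122, 122, 120, 122, 124, 123, 122]
t=17: [125, 127, 128, 128, 128, 126, 127, 129, 128, 128]
t=18: [131, 132, 133, 134, 134, 132, 132, 133, 133, 134]
t=19: [130, 130, 129, 128, 128, 130, 129, 129, 128, 128]
t=20: [132, 132, 133, 133, 134, 132, 132, 133, 133, 134]
t=21: [130, 129, 129, 128, 128, 130, 129, 129, 128, 128]
t=22: [132, 132, 133, 133, 134, 132, 132, 133, 133, 134]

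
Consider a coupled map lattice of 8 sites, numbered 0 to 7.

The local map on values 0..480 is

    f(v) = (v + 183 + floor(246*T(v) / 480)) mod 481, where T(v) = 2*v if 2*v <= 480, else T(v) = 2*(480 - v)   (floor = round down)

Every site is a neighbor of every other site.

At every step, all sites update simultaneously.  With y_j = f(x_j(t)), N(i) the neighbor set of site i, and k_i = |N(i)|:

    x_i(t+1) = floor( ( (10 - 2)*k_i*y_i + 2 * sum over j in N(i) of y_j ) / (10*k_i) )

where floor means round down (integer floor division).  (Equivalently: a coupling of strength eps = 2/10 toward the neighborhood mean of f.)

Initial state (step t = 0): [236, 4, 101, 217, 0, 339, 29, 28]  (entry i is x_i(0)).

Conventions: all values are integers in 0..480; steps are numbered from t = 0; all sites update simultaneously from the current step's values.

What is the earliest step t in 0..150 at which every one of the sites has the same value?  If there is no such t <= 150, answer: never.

Simulating step by step:
t=0: [236, 4, 101, 217, 0, 339, 29, 28]  (not all equal)
t=1: [187, 197, 348, 158, 191, 192, 235, 234]  (not all equal)
t=2: [87, 103, 168, 42, 94, 95, 162, 161]  (not all equal)
t=3: [330, 354, 85, 260, 341, 342, 76, 74]  (not all equal)
t=4: [198, 198, 329, 199, 198, 198, 314, 311]  (not all equal)
t=5: [109, 109, 173, 110, 109, 109, 174, 174]  (not all equal)
t=6: [373, 373, 102, 374, 373, 373, 103, 103]  (not all equal)
t=7: [201, 201, 359, 201, 201, 201, 361, 361]  (not all equal)
t=8: [115, 115, 174, 115, 115, 115, 173, 173]  (not all equal)
t=9: [383, 383, 105, 383, 383, 383, 103, 103]  (not all equal)
t=10: [201, 201, 364, 201, 201, 201, 361, 361]  (not all equal)
t=11: [115, 115, 173, 115, 115, 115, 173, 173]  (not all equal)
t=12: [383, 383, 103, 383, 383, 383, 103, 103]  (not all equal)
t=13: [201, 201, 361, 201, 201, 201, 361, 361]  (not all equal)
t=14: [115, 115, 173, 115, 115, 115, 173, 173]  (not all equal)

Answer: never
Key observation: The state at step 11 reappears at step 14 — the system is in a cycle of period 3 from step 11 on.  No step 0..14 is synchronized, and the cycle repeats forever, so no step up to 150 (or ever) has all sites equal.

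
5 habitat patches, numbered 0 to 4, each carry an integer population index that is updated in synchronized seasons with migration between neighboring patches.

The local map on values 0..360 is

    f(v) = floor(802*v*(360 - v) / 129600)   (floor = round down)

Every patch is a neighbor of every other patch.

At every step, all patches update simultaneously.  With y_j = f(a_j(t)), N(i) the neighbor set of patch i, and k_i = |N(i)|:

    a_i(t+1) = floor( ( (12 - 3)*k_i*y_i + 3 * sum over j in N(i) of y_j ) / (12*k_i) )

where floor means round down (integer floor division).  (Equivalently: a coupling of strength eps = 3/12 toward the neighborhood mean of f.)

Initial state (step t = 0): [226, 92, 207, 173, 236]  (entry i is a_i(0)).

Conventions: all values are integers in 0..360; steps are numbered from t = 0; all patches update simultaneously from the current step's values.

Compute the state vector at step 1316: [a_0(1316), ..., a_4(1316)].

Simulating step by step:
t=0: [226, 92, 207, 173, 236]
t=1: [185, 161, 191, 194, 181]
t=2: [199, 198, 199, 199, 199]
t=3: [198, 198, 198, 198, 198]
t=4: [198, 198, 198, 198, 198]

Answer: [198, 198, 198, 198, 198]
Key observation: The state at step 3, [198, 198, 198, 198, 198], reappears at step 4: the system is in a cycle of period 1 from step 3 on.  Therefore the state at step 1316 equals the state at step 3 + ((1316 - 3) mod 1) = 3, which is [198, 198, 198, 198, 198].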